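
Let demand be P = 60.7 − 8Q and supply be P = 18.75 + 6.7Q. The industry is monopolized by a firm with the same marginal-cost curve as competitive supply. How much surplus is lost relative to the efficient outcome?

7.43

Competitive equilibrium: 60.7 − 8Q = 18.75 + 6.7Q → Q* = 2.8537, P* = 37.8701.
Marginal revenue: MR = 60.7 − 16Q. Set MR = MC: 60.7 − 16Q = 18.75 + 6.7Q → Q_m = 1.848.
Price P_m = 60.7 − 8·1.848 = 45.916; MC(Q_m) = 18.75 + 6.7·1.848 = 31.1316.
Competitive Q* = 2.8537, so ΔQ = 1.0057; wedge = 45.916 − 31.1316 = 14.7844.
Welfare loss = ½ × 1.0057 × 14.7844 = 7.43.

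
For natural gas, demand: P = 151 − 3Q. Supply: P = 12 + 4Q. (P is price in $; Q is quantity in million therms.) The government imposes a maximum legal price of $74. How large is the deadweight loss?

$66.45 million

Competitive equilibrium: 151 − 3Q = 12 + 4Q → Q* = 19.8571, P* = 91.4286.
At the ceiling P = 74, quantity supplied = (74 − 12)/4 = 15.5.
Willingness to pay at Q' = 15.5: 151 − 3·15.5 = 104.5.
ΔQ = 19.8571 − 15.5 = 4.3571; wedge = 104.5 − 74 = 30.5.
Deadweight loss = ½ × 4.3571 × 30.5 = $66.45 million.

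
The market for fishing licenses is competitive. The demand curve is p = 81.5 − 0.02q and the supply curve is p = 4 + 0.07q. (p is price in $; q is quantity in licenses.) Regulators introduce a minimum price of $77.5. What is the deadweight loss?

$19668.06

Competitive equilibrium: 81.5 − 0.02q = 4 + 0.07q → q* = 861.1111, p* = 64.2778.
At the floor p = 77.5, quantity demanded = (81.5 − 77.5)/0.02 = 200.
Sellers' marginal cost at q' = 200: 4 + 0.07·200 = 18.
Δq = 861.1111 − 200 = 661.1111; wedge = 77.5 − 18 = 59.5.
Deadweight loss = ½ × 661.1111 × 59.5 = $19668.06.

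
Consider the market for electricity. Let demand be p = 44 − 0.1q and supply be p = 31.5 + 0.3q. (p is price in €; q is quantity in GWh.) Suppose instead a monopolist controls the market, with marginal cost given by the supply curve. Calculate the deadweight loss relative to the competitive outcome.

Competitive equilibrium: 44 − 0.1q = 31.5 + 0.3q → q* = 31.25, p* = 40.875.
Marginal revenue: MR = 44 − 0.2q. Set MR = MC: 44 − 0.2q = 31.5 + 0.3q → q_m = 25.
Price p_m = 44 − 0.1·25 = 41.5; MC(q_m) = 31.5 + 0.3·25 = 39.
Competitive q* = 31.25, so Δq = 6.25; wedge = 41.5 − 39 = 2.5.
Deadweight loss = ½ × 6.25 × 2.5 = €7.81.

€7.81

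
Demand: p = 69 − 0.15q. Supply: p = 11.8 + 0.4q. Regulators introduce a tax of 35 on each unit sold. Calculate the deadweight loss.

Competitive equilibrium: 69 − 0.15q = 11.8 + 0.4q → q* = 104, p* = 53.4.
With the tax, the buyer price exceeds the seller price by 35: (69 − 0.15q) − (11.8 + 0.4q) = 35 → q' = 40.3636.
Δq = 104 − 40.3636 = 63.6364; the wedge equals the tax, 35.
DWL = ½ × 63.6364 × 35 = 1113.64.

1113.64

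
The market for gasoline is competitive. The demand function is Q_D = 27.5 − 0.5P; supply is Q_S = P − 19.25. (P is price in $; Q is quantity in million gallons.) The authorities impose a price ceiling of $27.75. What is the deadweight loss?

In inverse form: demand P = 55 − 2Q, supply P = 19.25 + Q.
Competitive equilibrium: 55 − 2Q = 19.25 + Q → Q* = 11.9167, P* = 31.1667.
At the ceiling P = 27.75, quantity supplied = (27.75 − 19.25)/1 = 8.5.
Willingness to pay at Q' = 8.5: 55 − 2·8.5 = 38.
ΔQ = 11.9167 − 8.5 = 3.4167; wedge = 38 − 27.75 = 10.25.
DWL = ½ × 3.4167 × 10.25 = $17.51 million.

$17.51 million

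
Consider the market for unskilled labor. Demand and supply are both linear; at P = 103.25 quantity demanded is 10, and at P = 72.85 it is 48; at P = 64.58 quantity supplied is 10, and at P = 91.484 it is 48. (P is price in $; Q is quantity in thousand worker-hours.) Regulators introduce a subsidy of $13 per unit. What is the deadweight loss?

Demand slope = (72.85 − 103.25)/(48 − 10) = −0.8, so P = 111.25 − 0.8Q.
Supply slope = (91.484 − 64.58)/(48 − 10) = 0.708, so P = 57.5 + 0.708Q.
Competitive equilibrium: 111.25 − 0.8Q = 57.5 + 0.708Q → Q* = 35.6432, P* = 82.7354.
The subsidy lowers effective supply by 13: P = 44.5 + 0.708Q.
New quantity: 111.25 − 0.8Q = 44.5 + 0.708Q → Q' = 44.2639.
Overproduction ΔQ = 44.2639 − 35.6432 = 8.6207; wedge = subsidy = 13.
DWL = ½ × 8.6207 × 13 = $56.03 thousand.

$56.03 thousand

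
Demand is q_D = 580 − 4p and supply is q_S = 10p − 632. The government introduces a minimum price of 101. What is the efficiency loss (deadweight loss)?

582.91

In inverse form: demand p = 145 − 0.25q, supply p = 63.2 + 0.1q.
Competitive equilibrium: 145 − 0.25q = 63.2 + 0.1q → q* = 233.7143, p* = 86.5714.
At the floor p = 101, quantity demanded = (145 − 101)/0.25 = 176.
Sellers' marginal cost at q' = 176: 63.2 + 0.1·176 = 80.8.
Δq = 233.7143 − 176 = 57.7143; wedge = 101 − 80.8 = 20.2.
DWL = ½ × 57.7143 × 20.2 = 582.91.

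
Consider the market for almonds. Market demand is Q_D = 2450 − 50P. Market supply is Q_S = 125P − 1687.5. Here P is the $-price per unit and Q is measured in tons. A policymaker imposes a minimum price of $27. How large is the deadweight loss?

In inverse form: demand P = 49 − 0.02Q, supply P = 13.5 + 0.008Q.
Competitive equilibrium: 49 − 0.02Q = 13.5 + 0.008Q → Q* = 1267.8571, P* = 23.6429.
At the floor P = 27, quantity demanded = (49 − 27)/0.02 = 1100.
Sellers' marginal cost at Q' = 1100: 13.5 + 0.008·1100 = 22.3.
ΔQ = 1267.8571 − 1100 = 167.8571; wedge = 27 − 22.3 = 4.7.
Deadweight loss = ½ × 167.8571 × 4.7 = $394.46.

$394.46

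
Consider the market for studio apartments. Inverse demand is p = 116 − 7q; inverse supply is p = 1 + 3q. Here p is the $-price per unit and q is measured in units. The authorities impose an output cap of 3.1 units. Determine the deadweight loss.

Competitive equilibrium: 116 − 7q = 1 + 3q → q* = 11.5, p* = 35.5.
At q = 3.1: demand price = 116 − 7·3.1 = 94.3; supply price = 1 + 3·3.1 = 10.3.
Δq = 11.5 − 3.1 = 8.4; wedge = 94.3 − 10.3 = 84.
The triangle = ½ × 8.4 × 84 = $352.80.

$352.80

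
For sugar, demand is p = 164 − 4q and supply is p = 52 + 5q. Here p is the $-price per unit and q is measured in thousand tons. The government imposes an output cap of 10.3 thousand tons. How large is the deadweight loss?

Competitive equilibrium: 164 − 4q = 52 + 5q → q* = 12.4444, p* = 114.2222.
At q = 10.3: demand price = 164 − 4·10.3 = 122.8; supply price = 52 + 5·10.3 = 103.5.
Δq = 12.4444 − 10.3 = 2.1444; wedge = 122.8 − 103.5 = 19.3.
Deadweight loss = ½ × 2.1444 × 19.3 = $20.69 thousand.

$20.69 thousand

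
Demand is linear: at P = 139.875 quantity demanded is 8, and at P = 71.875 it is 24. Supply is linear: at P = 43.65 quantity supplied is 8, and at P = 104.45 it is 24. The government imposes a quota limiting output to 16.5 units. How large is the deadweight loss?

48

Demand slope = (71.875 − 139.875)/(24 − 8) = −4.25, so P = 173.875 − 4.25Q.
Supply slope = (104.45 − 43.65)/(24 − 8) = 3.8, so P = 13.25 + 3.8Q.
Competitive equilibrium: 173.875 − 4.25Q = 13.25 + 3.8Q → Q* = 19.9534, P* = 89.073.
At Q = 16.5: demand price = 173.875 − 4.25·16.5 = 103.75; supply price = 13.25 + 3.8·16.5 = 75.95.
ΔQ = 19.9534 − 16.5 = 3.4534; wedge = 103.75 − 75.95 = 27.8.
DWL = ½ × 3.4534 × 27.8 = 48.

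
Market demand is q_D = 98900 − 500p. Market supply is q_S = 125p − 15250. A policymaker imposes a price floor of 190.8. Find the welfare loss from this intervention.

83232

In inverse form: demand p = 197.8 − 0.002q, supply p = 122 + 0.008q.
Competitive equilibrium: 197.8 − 0.002q = 122 + 0.008q → q* = 7580, p* = 182.64.
At the floor p = 190.8, quantity demanded = (197.8 − 190.8)/0.002 = 3500.
Sellers' marginal cost at q' = 3500: 122 + 0.008·3500 = 150.
Δq = 7580 − 3500 = 4080; wedge = 190.8 − 150 = 40.8.
DWL = ½ × 4080 × 40.8 = 83232.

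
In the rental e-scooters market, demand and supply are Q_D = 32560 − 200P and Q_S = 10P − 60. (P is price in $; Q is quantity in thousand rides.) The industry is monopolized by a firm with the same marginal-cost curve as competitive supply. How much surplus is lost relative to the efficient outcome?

In inverse form: demand P = 162.8 − 0.005Q, supply P = 6 + 0.1Q.
Competitive equilibrium: 162.8 − 0.005Q = 6 + 0.1Q → Q* = 1493.33333, P* = 155.33333.
Marginal revenue: MR = 162.8 − 0.01Q. Set MR = MC: 162.8 − 0.01Q = 6 + 0.1Q → Q_m = 1425.45455.
Price P_m = 162.8 − 0.005·1425.45455 = 155.67273; MC(Q_m) = 6 + 0.1·1425.45455 = 148.54546.
Competitive Q* = 1493.33333, so ΔQ = 67.87878; wedge = 155.67273 − 148.54546 = 7.12727.
Deadweight loss = ½ × 67.87878 × 7.12727 = $241.90 thousand.

$241.90 thousand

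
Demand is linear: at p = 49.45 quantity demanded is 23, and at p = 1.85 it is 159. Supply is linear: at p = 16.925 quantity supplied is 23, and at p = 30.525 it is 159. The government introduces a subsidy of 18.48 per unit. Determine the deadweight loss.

379.456

Demand slope = (1.85 − 49.45)/(159 − 23) = −0.35, so p = 57.5 − 0.35q.
Supply slope = (30.525 − 16.925)/(159 − 23) = 0.1, so p = 14.625 + 0.1q.
Competitive equilibrium: 57.5 − 0.35q = 14.625 + 0.1q → q* = 95.27778, p* = 24.15278.
The subsidy lowers effective supply by 18.48: p = 0.1q − 3.855.
New quantity: 57.5 − 0.35q = 0.1q − 3.855 → q' = 136.34444.
Overproduction Δq = 136.34444 − 95.27778 = 41.06666; wedge = subsidy = 18.48.
DWL = ½ × 41.06666 × 18.48 = 379.456.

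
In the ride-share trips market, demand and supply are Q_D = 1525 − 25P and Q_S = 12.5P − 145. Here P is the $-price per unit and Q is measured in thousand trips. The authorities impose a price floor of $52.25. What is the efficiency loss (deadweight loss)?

$2233.01 thousand

In inverse form: demand P = 61 − 0.04Q, supply P = 11.6 + 0.08Q.
Competitive equilibrium: 61 − 0.04Q = 11.6 + 0.08Q → Q* = 411.6667, P* = 44.5333.
At the floor P = 52.25, quantity demanded = (61 − 52.25)/0.04 = 218.75.
Sellers' marginal cost at Q' = 218.75: 11.6 + 0.08·218.75 = 29.1.
ΔQ = 411.6667 − 218.75 = 192.9167; wedge = 52.25 − 29.1 = 23.15.
DWL = ½ × 192.9167 × 23.15 = $2233.01 thousand.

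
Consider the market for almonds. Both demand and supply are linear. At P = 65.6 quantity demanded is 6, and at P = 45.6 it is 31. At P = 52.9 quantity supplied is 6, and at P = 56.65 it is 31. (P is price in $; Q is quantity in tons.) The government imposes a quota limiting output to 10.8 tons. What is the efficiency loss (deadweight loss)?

$34.87

Demand slope = (45.6 − 65.6)/(31 − 6) = −0.8, so P = 70.4 − 0.8Q.
Supply slope = (56.65 − 52.9)/(31 − 6) = 0.15, so P = 52 + 0.15Q.
Competitive equilibrium: 70.4 − 0.8Q = 52 + 0.15Q → Q* = 19.3684, P* = 54.9053.
At Q = 10.8: demand price = 70.4 − 0.8·10.8 = 61.76; supply price = 52 + 0.15·10.8 = 53.62.
ΔQ = 19.3684 − 10.8 = 8.5684; wedge = 61.76 − 53.62 = 8.14.
The triangle = ½ × 8.5684 × 8.14 = $34.87.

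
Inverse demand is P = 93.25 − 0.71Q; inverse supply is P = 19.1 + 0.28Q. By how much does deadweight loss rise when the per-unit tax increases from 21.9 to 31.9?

271.72

Competitive equilibrium: 93.25 − 0.71Q = 19.1 + 0.28Q → Q* = 74.899, P* = 40.0717.
For a per-unit tax t: ΔQ = t/0.99, so DWL = ½·t·(t/0.99) = t²/1.98.
At t = 21.9: DWL = 242.227. At t = 31.9: DWL = 513.944.
Increase = 513.944 − 242.227 = 271.72.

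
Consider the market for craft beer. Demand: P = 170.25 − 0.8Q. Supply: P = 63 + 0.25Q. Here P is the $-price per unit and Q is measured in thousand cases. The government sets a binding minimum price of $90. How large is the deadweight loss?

$1.76 thousand

Competitive equilibrium: 170.25 − 0.8Q = 63 + 0.25Q → Q* = 102.1429, P* = 88.5357.
At the floor P = 90, quantity demanded = (170.25 − 90)/0.8 = 100.3125.
Sellers' marginal cost at Q' = 100.3125: 63 + 0.25·100.3125 = 88.0781.
ΔQ = 102.1429 − 100.3125 = 1.8304; wedge = 90 − 88.0781 = 1.9219.
DWL = ½ × 1.8304 × 1.9219 = $1.76 thousand.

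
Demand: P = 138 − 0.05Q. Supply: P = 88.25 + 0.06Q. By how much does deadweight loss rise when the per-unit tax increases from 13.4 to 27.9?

2722.05

Competitive equilibrium: 138 − 0.05Q = 88.25 + 0.06Q → Q* = 452.2727, P* = 115.3864.
For a per-unit tax t: ΔQ = t/0.11, so DWL = ½·t·(t/0.11) = t²/0.22.
At t = 13.4: DWL = 816.182. At t = 27.9: DWL = 3538.227.
Increase = 3538.227 − 816.182 = 2722.05.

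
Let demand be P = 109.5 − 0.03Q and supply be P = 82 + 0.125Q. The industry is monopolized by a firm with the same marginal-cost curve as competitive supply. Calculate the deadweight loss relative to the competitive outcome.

Competitive equilibrium: 109.5 − 0.03Q = 82 + 0.125Q → Q* = 177.4194, P* = 104.1774.
Marginal revenue: MR = 109.5 − 0.06Q. Set MR = MC: 109.5 − 0.06Q = 82 + 0.125Q → Q_m = 148.6486.
Price P_m = 109.5 − 0.03·148.6486 = 105.0405; MC(Q_m) = 82 + 0.125·148.6486 = 100.5811.
Competitive Q* = 177.4194, so ΔQ = 28.7708; wedge = 105.0405 − 100.5811 = 4.4594.
Deadweight loss = ½ × 28.7708 × 4.4594 = 64.15.

64.15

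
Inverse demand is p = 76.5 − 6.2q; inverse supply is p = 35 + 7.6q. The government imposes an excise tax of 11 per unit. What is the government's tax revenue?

Competitive equilibrium: 76.5 − 6.2q = 35 + 7.6q → q* = 3.0072, p* = 57.8551.
With the tax, the buyer price exceeds the seller price by 11: (76.5 − 6.2q) − (35 + 7.6q) = 11 → q' = 2.2101.
Tax revenue = 11 × 2.2101 = 24.31.

24.31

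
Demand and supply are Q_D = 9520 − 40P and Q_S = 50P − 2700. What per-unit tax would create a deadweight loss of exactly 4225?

19.5

In inverse form: demand P = 238 − 0.025Q, supply P = 54 + 0.02Q.
Competitive equilibrium: 238 − 0.025Q = 54 + 0.02Q → Q* = 4088.8889, P* = 135.7778.
A tax t gives ΔQ = t/0.045 and wedge t, so DWL = t²/0.09.
t²/0.09 = 4225 → t² = 380.25 → t = 19.5.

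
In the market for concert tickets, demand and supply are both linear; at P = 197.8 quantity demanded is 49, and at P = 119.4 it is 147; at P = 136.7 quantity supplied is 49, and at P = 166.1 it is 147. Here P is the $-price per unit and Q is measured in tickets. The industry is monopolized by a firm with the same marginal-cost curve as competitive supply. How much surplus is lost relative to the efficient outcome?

$1065.73

Demand slope = (119.4 − 197.8)/(147 − 49) = −0.8, so P = 237 − 0.8Q.
Supply slope = (166.1 − 136.7)/(147 − 49) = 0.3, so P = 122 + 0.3Q.
Competitive equilibrium: 237 − 0.8Q = 122 + 0.3Q → Q* = 104.5455, P* = 153.3636.
Marginal revenue: MR = 237 − 1.6Q. Set MR = MC: 237 − 1.6Q = 122 + 0.3Q → Q_m = 60.5263.
Price P_m = 237 − 0.8·60.5263 = 188.579; MC(Q_m) = 122 + 0.3·60.5263 = 140.1579.
Competitive Q* = 104.5455, so ΔQ = 44.0192; wedge = 188.579 − 140.1579 = 48.4211.
DWL = ½ × 44.0192 × 48.4211 = $1065.73.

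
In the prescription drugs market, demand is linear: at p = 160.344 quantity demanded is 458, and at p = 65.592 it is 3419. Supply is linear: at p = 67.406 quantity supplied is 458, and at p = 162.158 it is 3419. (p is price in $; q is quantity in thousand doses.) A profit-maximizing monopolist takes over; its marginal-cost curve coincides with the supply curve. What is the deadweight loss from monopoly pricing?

$12973.14 thousand

Demand slope = (65.592 − 160.344)/(3419 − 458) = −0.032, so p = 175 − 0.032q.
Supply slope = (162.158 − 67.406)/(3419 − 458) = 0.032, so p = 52.75 + 0.032q.
Competitive equilibrium: 175 − 0.032q = 52.75 + 0.032q → q* = 1910.15625, p* = 113.875.
Marginal revenue: MR = 175 − 0.064q. Set MR = MC: 175 − 0.064q = 52.75 + 0.032q → q_m = 1273.4375.
Price p_m = 175 − 0.032·1273.4375 = 134.25; MC(q_m) = 52.75 + 0.032·1273.4375 = 93.5.
Competitive q* = 1910.15625, so Δq = 636.71875; wedge = 134.25 − 93.5 = 40.75.
Welfare loss = ½ × 636.71875 × 40.75 = $12973.14 thousand.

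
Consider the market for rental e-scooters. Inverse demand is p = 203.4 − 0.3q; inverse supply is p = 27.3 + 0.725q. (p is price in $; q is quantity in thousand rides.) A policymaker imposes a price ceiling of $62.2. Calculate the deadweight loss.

$7837.93 thousand

Competitive equilibrium: 203.4 − 0.3q = 27.3 + 0.725q → q* = 171.8049, p* = 151.8585.
At the ceiling p = 62.2, quantity supplied = (62.2 − 27.3)/0.725 = 48.1379.
Willingness to pay at q' = 48.1379: 203.4 − 0.3·48.1379 = 188.9586.
Δq = 171.8049 − 48.1379 = 123.667; wedge = 188.9586 − 62.2 = 126.7586.
Welfare loss = ½ × 123.667 × 126.7586 = $7837.93 thousand.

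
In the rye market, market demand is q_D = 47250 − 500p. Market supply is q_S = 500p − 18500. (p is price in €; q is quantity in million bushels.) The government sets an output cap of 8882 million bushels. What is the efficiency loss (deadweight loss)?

€60346.098 million

In inverse form: demand p = 94.5 − 0.002q, supply p = 37 + 0.002q.
Competitive equilibrium: 94.5 − 0.002q = 37 + 0.002q → q* = 14375, p* = 65.75.
At q = 8882: demand price = 94.5 − 0.002·8882 = 76.736; supply price = 37 + 0.002·8882 = 54.764.
Δq = 14375 − 8882 = 5493; wedge = 76.736 − 54.764 = 21.972.
The triangle = ½ × 5493 × 21.972 = €60346.098 million.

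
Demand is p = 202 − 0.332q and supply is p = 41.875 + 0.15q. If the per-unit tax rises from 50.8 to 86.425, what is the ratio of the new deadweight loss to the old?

Competitive equilibrium: 202 − 0.332q = 41.875 + 0.15q → q* = 332.2095, p* = 91.7064.
For a per-unit tax t: Δq = t/0.482, so DWL = ½·t·(t/0.482) = t²/0.964.
At t = 50.8: DWL = 2677.012. At t = 86.425: DWL = 7748.216.
Ratio = (86.425/50.8)² = 2.894.

2.894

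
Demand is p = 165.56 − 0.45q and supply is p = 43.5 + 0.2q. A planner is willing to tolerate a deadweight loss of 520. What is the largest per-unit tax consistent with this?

26

Competitive equilibrium: 165.56 − 0.45q = 43.5 + 0.2q → q* = 187.7846, p* = 81.0569.
A tax t gives Δq = t/0.65 and wedge t, so DWL = t²/1.3.
t²/1.3 = 520 → t² = 676 → t = 26.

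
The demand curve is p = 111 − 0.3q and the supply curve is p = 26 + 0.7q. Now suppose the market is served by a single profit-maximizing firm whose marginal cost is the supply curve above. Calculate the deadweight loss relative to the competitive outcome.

Competitive equilibrium: 111 − 0.3q = 26 + 0.7q → q* = 85, p* = 85.5.
Marginal revenue: MR = 111 − 0.6q. Set MR = MC: 111 − 0.6q = 26 + 0.7q → q_m = 65.3846.
Price p_m = 111 − 0.3·65.3846 = 91.3846; MC(q_m) = 26 + 0.7·65.3846 = 71.7692.
Competitive q* = 85, so Δq = 19.6154; wedge = 91.3846 − 71.7692 = 19.6154.
The triangle = ½ × 19.6154 × 19.6154 = 192.38.

192.38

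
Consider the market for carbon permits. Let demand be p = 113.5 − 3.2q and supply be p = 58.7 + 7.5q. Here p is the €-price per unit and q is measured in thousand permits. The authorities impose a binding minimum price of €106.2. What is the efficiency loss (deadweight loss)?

€43.16 thousand

Competitive equilibrium: 113.5 − 3.2q = 58.7 + 7.5q → q* = 5.1215, p* = 97.1112.
At the floor p = 106.2, quantity demanded = (113.5 − 106.2)/3.2 = 2.2813.
Sellers' marginal cost at q' = 2.2813: 58.7 + 7.5·2.2813 = 75.8098.
Δq = 5.1215 − 2.2813 = 2.8402; wedge = 106.2 − 75.8098 = 30.3902.
DWL = ½ × 2.8402 × 30.3902 = €43.16 thousand.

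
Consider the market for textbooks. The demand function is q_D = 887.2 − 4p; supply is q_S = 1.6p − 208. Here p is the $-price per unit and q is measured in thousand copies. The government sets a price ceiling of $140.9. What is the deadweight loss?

In inverse form: demand p = 221.8 − 0.25q, supply p = 130 + 0.625q.
Competitive equilibrium: 221.8 − 0.25q = 130 + 0.625q → q* = 104.9143, p* = 195.5714.
At the ceiling p = 140.9, quantity supplied = (140.9 − 130)/0.625 = 17.44.
Willingness to pay at q' = 17.44: 221.8 − 0.25·17.44 = 217.44.
Δq = 104.9143 − 17.44 = 87.4743; wedge = 217.44 − 140.9 = 76.54.
Deadweight loss = ½ × 87.4743 × 76.54 = $3347.64 thousand.

$3347.64 thousand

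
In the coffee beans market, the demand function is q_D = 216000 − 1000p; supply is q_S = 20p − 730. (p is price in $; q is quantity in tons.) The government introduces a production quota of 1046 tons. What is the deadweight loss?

$156027.76

In inverse form: demand p = 216 − 0.001q, supply p = 36.5 + 0.05q.
Competitive equilibrium: 216 − 0.001q = 36.5 + 0.05q → q* = 3519.6078, p* = 212.4804.
At q = 1046: demand price = 216 − 0.001·1046 = 214.954; supply price = 36.5 + 0.05·1046 = 88.8.
Δq = 3519.6078 − 1046 = 2473.6078; wedge = 214.954 − 88.8 = 126.154.
The triangle = ½ × 2473.6078 × 126.154 = $156027.76.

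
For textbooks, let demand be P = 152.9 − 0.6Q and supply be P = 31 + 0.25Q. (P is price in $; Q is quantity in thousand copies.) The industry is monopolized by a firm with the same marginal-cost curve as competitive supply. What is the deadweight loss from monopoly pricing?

$1496.67 thousand

Competitive equilibrium: 152.9 − 0.6Q = 31 + 0.25Q → Q* = 143.41176, P* = 66.85294.
Marginal revenue: MR = 152.9 − 1.2Q. Set MR = MC: 152.9 − 1.2Q = 31 + 0.25Q → Q_m = 84.06897.
Price P_m = 152.9 − 0.6·84.06897 = 102.45862; MC(Q_m) = 31 + 0.25·84.06897 = 52.01724.
Competitive Q* = 143.41176, so ΔQ = 59.34279; wedge = 102.45862 − 52.01724 = 50.44138.
The triangle = ½ × 59.34279 × 50.44138 = $1496.67 thousand.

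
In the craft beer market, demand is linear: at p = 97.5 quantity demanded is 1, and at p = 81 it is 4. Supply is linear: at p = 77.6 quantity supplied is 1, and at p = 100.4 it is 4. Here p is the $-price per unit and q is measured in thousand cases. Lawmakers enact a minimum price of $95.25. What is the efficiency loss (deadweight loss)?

$8.07 thousand

Demand slope = (81 − 97.5)/(4 − 1) = −5.5, so p = 103 − 5.5q.
Supply slope = (100.4 − 77.6)/(4 − 1) = 7.6, so p = 70 + 7.6q.
Competitive equilibrium: 103 − 5.5q = 70 + 7.6q → q* = 2.5191, p* = 89.145.
At the floor p = 95.25, quantity demanded = (103 − 95.25)/5.5 = 1.4091.
Sellers' marginal cost at q' = 1.4091: 70 + 7.6·1.4091 = 80.7092.
Δq = 2.5191 − 1.4091 = 1.11; wedge = 95.25 − 80.7092 = 14.5408.
DWL = ½ × 1.11 × 14.5408 = $8.07 thousand.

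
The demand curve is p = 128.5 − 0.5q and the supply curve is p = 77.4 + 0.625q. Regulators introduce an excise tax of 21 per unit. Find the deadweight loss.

Competitive equilibrium: 128.5 − 0.5q = 77.4 + 0.625q → q* = 45.4222, p* = 105.7889.
With the tax, the buyer price exceeds the seller price by 21: (128.5 − 0.5q) − (77.4 + 0.625q) = 21 → q' = 26.7556.
Δq = 45.4222 − 26.7556 = 18.6666; the wedge equals the tax, 21.
The triangle = ½ × 18.6666 × 21 = 196.

196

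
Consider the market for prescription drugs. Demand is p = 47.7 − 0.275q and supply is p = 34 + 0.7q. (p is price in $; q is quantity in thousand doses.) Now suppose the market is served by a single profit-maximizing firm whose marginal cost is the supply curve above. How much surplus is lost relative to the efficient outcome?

Competitive equilibrium: 47.7 − 0.275q = 34 + 0.7q → q* = 14.0513, p* = 43.8359.
Marginal revenue: MR = 47.7 − 0.55q. Set MR = MC: 47.7 − 0.55q = 34 + 0.7q → q_m = 10.96.
Price p_m = 47.7 − 0.275·10.96 = 44.686; MC(q_m) = 34 + 0.7·10.96 = 41.672.
Competitive q* = 14.0513, so Δq = 3.0913; wedge = 44.686 − 41.672 = 3.014.
DWL = ½ × 3.0913 × 3.014 = $4.66 thousand.

$4.66 thousand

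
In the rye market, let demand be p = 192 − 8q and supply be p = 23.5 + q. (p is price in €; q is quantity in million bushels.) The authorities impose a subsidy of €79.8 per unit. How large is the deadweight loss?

Competitive equilibrium: 192 − 8q = 23.5 + q → q* = 18.7222, p* = 42.2222.
The subsidy lowers effective supply by 79.8: p = q − 56.3.
New quantity: 192 − 8q = q − 56.3 → q' = 27.5889.
Overproduction Δq = 27.5889 − 18.7222 = 8.8667; wedge = subsidy = 79.8.
DWL = ½ × 8.8667 × 79.8 = €353.78 million.

€353.78 million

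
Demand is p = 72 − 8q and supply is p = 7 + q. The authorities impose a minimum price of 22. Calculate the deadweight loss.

4.25

Competitive equilibrium: 72 − 8q = 7 + q → q* = 7.2222, p* = 14.2222.
At the floor p = 22, quantity demanded = (72 − 22)/8 = 6.25.
Sellers' marginal cost at q' = 6.25: 7 + 1·6.25 = 13.25.
Δq = 7.2222 − 6.25 = 0.9722; wedge = 22 − 13.25 = 8.75.
DWL = ½ × 0.9722 × 8.75 = 4.25.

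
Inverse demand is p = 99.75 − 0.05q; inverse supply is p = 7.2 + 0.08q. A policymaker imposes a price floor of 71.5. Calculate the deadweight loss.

1403.12

Competitive equilibrium: 99.75 − 0.05q = 7.2 + 0.08q → q* = 711.9231, p* = 64.1538.
At the floor p = 71.5, quantity demanded = (99.75 − 71.5)/0.05 = 565.
Sellers' marginal cost at q' = 565: 7.2 + 0.08·565 = 52.4.
Δq = 711.9231 − 565 = 146.9231; wedge = 71.5 − 52.4 = 19.1.
DWL = ½ × 146.9231 × 19.1 = 1403.12.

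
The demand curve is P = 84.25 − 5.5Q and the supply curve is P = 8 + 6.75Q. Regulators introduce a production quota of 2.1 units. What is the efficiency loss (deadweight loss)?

104.19

Competitive equilibrium: 84.25 − 5.5Q = 8 + 6.75Q → Q* = 6.22449, P* = 50.01531.
At Q = 2.1: demand price = 84.25 − 5.5·2.1 = 72.7; supply price = 8 + 6.75·2.1 = 22.175.
ΔQ = 6.22449 − 2.1 = 4.12449; wedge = 72.7 − 22.175 = 50.525.
DWL = ½ × 4.12449 × 50.525 = 104.19.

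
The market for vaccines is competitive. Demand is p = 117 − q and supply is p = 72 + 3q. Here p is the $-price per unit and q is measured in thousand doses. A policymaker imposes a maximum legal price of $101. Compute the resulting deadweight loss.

Competitive equilibrium: 117 − q = 72 + 3q → q* = 11.25, p* = 105.75.
At the ceiling p = 101, quantity supplied = (101 − 72)/3 = 9.6667.
Willingness to pay at q' = 9.6667: 117 − 1·9.6667 = 107.3333.
Δq = 11.25 − 9.6667 = 1.5833; wedge = 107.3333 − 101 = 6.3333.
DWL = ½ × 1.5833 × 6.3333 = $5.01 thousand.

$5.01 thousand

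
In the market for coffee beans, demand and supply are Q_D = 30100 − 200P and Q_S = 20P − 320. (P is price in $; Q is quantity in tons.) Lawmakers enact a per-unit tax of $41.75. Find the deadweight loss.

In inverse form: demand P = 150.5 − 0.005Q, supply P = 16 + 0.05Q.
Competitive equilibrium: 150.5 − 0.005Q = 16 + 0.05Q → Q* = 2445.4545, P* = 138.2727.
With the tax, the buyer price exceeds the seller price by 41.75: (150.5 − 0.005Q) − (16 + 0.05Q) = 41.75 → Q' = 1686.3636.
ΔQ = 2445.4545 − 1686.3636 = 759.0909; the wedge equals the tax, 41.75.
Welfare loss = ½ × 759.0909 × 41.75 = $15846.02.

$15846.02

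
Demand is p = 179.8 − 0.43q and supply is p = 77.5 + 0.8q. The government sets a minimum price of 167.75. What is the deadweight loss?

Competitive equilibrium: 179.8 − 0.43q = 77.5 + 0.8q → q* = 83.170732, p* = 144.036585.
At the floor p = 167.75, quantity demanded = (179.8 − 167.75)/0.43 = 28.023256.
Sellers' marginal cost at q' = 28.023256: 77.5 + 0.8·28.023256 = 99.918605.
Δq = 83.170732 − 28.023256 = 55.147476; wedge = 167.75 − 99.918605 = 67.831395.
Welfare loss = ½ × 55.147476 × 67.831395 = 1870.37.

1870.37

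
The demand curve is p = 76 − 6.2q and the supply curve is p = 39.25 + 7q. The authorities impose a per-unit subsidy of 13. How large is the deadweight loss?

6.40

Competitive equilibrium: 76 − 6.2q = 39.25 + 7q → q* = 2.7841, p* = 58.7386.
The subsidy lowers effective supply by 13: p = 26.25 + 7q.
New quantity: 76 − 6.2q = 26.25 + 7q → q' = 3.7689.
Overproduction Δq = 3.7689 − 2.7841 = 0.9848; wedge = subsidy = 13.
Deadweight loss = ½ × 0.9848 × 13 = 6.40.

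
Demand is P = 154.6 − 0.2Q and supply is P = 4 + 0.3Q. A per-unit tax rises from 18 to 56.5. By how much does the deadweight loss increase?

Competitive equilibrium: 154.6 − 0.2Q = 4 + 0.3Q → Q* = 301.2, P* = 94.36.
For a per-unit tax t: ΔQ = t/0.5, so DWL = ½·t·(t/0.5) = t²/1.
At t = 18: DWL = 324. At t = 56.5: DWL = 3192.25.
Increase = 3192.25 − 324 = 2868.25.

2868.25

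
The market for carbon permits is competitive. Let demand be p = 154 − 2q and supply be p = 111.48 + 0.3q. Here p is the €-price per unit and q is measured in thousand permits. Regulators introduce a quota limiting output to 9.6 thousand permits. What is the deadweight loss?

€90.82 thousand

Competitive equilibrium: 154 − 2q = 111.48 + 0.3q → q* = 18.48696, p* = 117.02609.
At q = 9.6: demand price = 154 − 2·9.6 = 134.8; supply price = 111.48 + 0.3·9.6 = 114.36.
Δq = 18.48696 − 9.6 = 8.88696; wedge = 134.8 − 114.36 = 20.44.
The triangle = ½ × 8.88696 × 20.44 = €90.82 thousand.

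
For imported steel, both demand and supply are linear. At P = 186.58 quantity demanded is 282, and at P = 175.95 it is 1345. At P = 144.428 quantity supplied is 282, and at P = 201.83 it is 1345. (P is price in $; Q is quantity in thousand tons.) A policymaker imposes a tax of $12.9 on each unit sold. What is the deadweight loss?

$1300.08 thousand

Demand slope = (175.95 − 186.58)/(1345 − 282) = −0.01, so P = 189.4 − 0.01Q.
Supply slope = (201.83 − 144.428)/(1345 − 282) = 0.054, so P = 129.2 + 0.054Q.
Competitive equilibrium: 189.4 − 0.01Q = 129.2 + 0.054Q → Q* = 940.625, P* = 179.9938.
With the tax, the buyer price exceeds the seller price by 12.9: (189.4 − 0.01Q) − (129.2 + 0.054Q) = 12.9 → Q' = 739.0625.
ΔQ = 940.625 − 739.0625 = 201.5625; the wedge equals the tax, 12.9.
Welfare loss = ½ × 201.5625 × 12.9 = $1300.08 thousand.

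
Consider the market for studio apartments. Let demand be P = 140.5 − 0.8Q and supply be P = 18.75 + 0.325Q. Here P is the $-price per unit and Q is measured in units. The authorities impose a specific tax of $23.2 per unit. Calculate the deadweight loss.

$239.22

Competitive equilibrium: 140.5 − 0.8Q = 18.75 + 0.325Q → Q* = 108.2222, P* = 53.9222.
With the tax, the buyer price exceeds the seller price by 23.2: (140.5 − 0.8Q) − (18.75 + 0.325Q) = 23.2 → Q' = 87.6.
ΔQ = 108.2222 − 87.6 = 20.6222; the wedge equals the tax, 23.2.
Welfare loss = ½ × 20.6222 × 23.2 = $239.22.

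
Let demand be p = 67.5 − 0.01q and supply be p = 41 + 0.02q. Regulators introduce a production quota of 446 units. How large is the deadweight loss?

2868.91

Competitive equilibrium: 67.5 − 0.01q = 41 + 0.02q → q* = 883.3333, p* = 58.6667.
At q = 446: demand price = 67.5 − 0.01·446 = 63.04; supply price = 41 + 0.02·446 = 49.92.
Δq = 883.3333 − 446 = 437.3333; wedge = 63.04 − 49.92 = 13.12.
Deadweight loss = ½ × 437.3333 × 13.12 = 2868.91.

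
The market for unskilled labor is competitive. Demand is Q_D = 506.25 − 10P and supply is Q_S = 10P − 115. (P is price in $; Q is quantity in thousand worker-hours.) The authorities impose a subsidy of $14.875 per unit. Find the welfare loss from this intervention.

In inverse form: demand P = 50.625 − 0.1Q, supply P = 11.5 + 0.1Q.
Competitive equilibrium: 50.625 − 0.1Q = 11.5 + 0.1Q → Q* = 195.625, P* = 31.0625.
The subsidy lowers effective supply by 14.875: P = 0.1Q − 3.375.
New quantity: 50.625 − 0.1Q = 0.1Q − 3.375 → Q' = 270.
Overproduction ΔQ = 270 − 195.625 = 74.375; wedge = subsidy = 14.875.
Deadweight loss = ½ × 74.375 × 14.875 = $553.16 thousand.

$553.16 thousand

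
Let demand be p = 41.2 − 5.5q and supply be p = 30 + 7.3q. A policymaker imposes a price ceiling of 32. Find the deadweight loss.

Competitive equilibrium: 41.2 − 5.5q = 30 + 7.3q → q* = 0.875, p* = 36.3875.
At the ceiling p = 32, quantity supplied = (32 − 30)/7.3 = 0.274.
Willingness to pay at q' = 0.274: 41.2 − 5.5·0.274 = 39.693.
Δq = 0.875 − 0.274 = 0.601; wedge = 39.693 − 32 = 7.693.
DWL = ½ × 0.601 × 7.693 = 2.31.

2.31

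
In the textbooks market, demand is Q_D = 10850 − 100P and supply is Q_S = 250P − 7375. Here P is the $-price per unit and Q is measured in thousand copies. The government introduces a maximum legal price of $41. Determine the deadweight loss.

$53627.23 thousand

In inverse form: demand P = 108.5 − 0.01Q, supply P = 29.5 + 0.004Q.
Competitive equilibrium: 108.5 − 0.01Q = 29.5 + 0.004Q → Q* = 5642.8571, P* = 52.0714.
At the ceiling P = 41, quantity supplied = (41 − 29.5)/0.004 = 2875.
Willingness to pay at Q' = 2875: 108.5 − 0.01·2875 = 79.75.
ΔQ = 5642.8571 − 2875 = 2767.8571; wedge = 79.75 − 41 = 38.75.
DWL = ½ × 2767.8571 × 38.75 = $53627.23 thousand.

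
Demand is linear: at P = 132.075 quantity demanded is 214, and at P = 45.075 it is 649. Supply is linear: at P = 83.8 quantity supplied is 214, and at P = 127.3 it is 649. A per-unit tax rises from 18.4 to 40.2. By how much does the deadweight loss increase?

Demand slope = (45.075 − 132.075)/(649 − 214) = −0.2, so P = 174.875 − 0.2Q.
Supply slope = (127.3 − 83.8)/(649 − 214) = 0.1, so P = 62.4 + 0.1Q.
Competitive equilibrium: 174.875 − 0.2Q = 62.4 + 0.1Q → Q* = 374.9167, P* = 99.8917.
For a per-unit tax t: ΔQ = t/0.3, so DWL = ½·t·(t/0.3) = t²/0.6.
At t = 18.4: DWL = 564.267. At t = 40.2: DWL = 2693.4.
Increase = 2693.4 − 564.267 = 2129.13.

2129.13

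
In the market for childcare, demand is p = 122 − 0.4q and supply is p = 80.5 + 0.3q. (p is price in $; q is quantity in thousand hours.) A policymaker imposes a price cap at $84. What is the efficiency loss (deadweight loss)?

Competitive equilibrium: 122 − 0.4q = 80.5 + 0.3q → q* = 59.2857, p* = 98.2857.
At the ceiling p = 84, quantity supplied = (84 − 80.5)/0.3 = 11.6667.
Willingness to pay at q' = 11.6667: 122 − 0.4·11.6667 = 117.3333.
Δq = 59.2857 − 11.6667 = 47.619; wedge = 117.3333 − 84 = 33.3333.
Welfare loss = ½ × 47.619 × 33.3333 = $793.65 thousand.

$793.65 thousand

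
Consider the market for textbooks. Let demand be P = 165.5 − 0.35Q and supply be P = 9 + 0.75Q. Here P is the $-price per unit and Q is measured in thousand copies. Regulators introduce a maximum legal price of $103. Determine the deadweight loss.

$157.82 thousand

Competitive equilibrium: 165.5 − 0.35Q = 9 + 0.75Q → Q* = 142.2727, P* = 115.7045.
At the ceiling P = 103, quantity supplied = (103 − 9)/0.75 = 125.3333.
Willingness to pay at Q' = 125.3333: 165.5 − 0.35·125.3333 = 121.6333.
ΔQ = 142.2727 − 125.3333 = 16.9394; wedge = 121.6333 − 103 = 18.6333.
Welfare loss = ½ × 16.9394 × 18.6333 = $157.82 thousand.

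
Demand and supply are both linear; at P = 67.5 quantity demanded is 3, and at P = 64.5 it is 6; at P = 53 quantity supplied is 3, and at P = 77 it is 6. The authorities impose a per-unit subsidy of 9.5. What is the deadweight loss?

5.01

Demand slope = (64.5 − 67.5)/(6 − 3) = −1, so P = 70.5 − Q.
Supply slope = (77 − 53)/(6 − 3) = 8, so P = 29 + 8Q.
Competitive equilibrium: 70.5 − Q = 29 + 8Q → Q* = 4.6111, P* = 65.8889.
The subsidy lowers effective supply by 9.5: P = 19.5 + 8Q.
New quantity: 70.5 − Q = 19.5 + 8Q → Q' = 5.6667.
Overproduction ΔQ = 5.6667 − 4.6111 = 1.0556; wedge = subsidy = 9.5.
The triangle = ½ × 1.0556 × 9.5 = 5.01.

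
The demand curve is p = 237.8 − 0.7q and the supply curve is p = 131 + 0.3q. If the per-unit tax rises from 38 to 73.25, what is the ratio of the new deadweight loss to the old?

3.716

Competitive equilibrium: 237.8 − 0.7q = 131 + 0.3q → q* = 106.8, p* = 163.04.
For a per-unit tax t: Δq = t/1, so DWL = ½·t·(t/1) = t²/2.
At t = 38: DWL = 722. At t = 73.25: DWL = 2682.781.
Ratio = (73.25/38)² = 3.716.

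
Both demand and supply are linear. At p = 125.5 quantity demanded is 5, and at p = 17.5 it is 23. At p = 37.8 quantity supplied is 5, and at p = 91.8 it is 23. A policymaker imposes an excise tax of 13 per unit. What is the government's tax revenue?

Demand slope = (17.5 − 125.5)/(23 − 5) = −6, so p = 155.5 − 6q.
Supply slope = (91.8 − 37.8)/(23 − 5) = 3, so p = 22.8 + 3q.
Competitive equilibrium: 155.5 − 6q = 22.8 + 3q → q* = 14.7444, p* = 67.0333.
With the tax, the buyer price exceeds the seller price by 13: (155.5 − 6q) − (22.8 + 3q) = 13 → q' = 13.3.
Tax revenue = 13 × 13.3 = 172.90.

172.90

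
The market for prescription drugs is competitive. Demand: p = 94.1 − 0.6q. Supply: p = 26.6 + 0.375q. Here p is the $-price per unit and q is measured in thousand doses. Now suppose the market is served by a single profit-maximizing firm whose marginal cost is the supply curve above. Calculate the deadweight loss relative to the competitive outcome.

$339.09 thousand

Competitive equilibrium: 94.1 − 0.6q = 26.6 + 0.375q → q* = 69.2308, p* = 52.5615.
Marginal revenue: MR = 94.1 − 1.2q. Set MR = MC: 94.1 − 1.2q = 26.6 + 0.375q → q_m = 42.8571.
Price p_m = 94.1 − 0.6·42.8571 = 68.3857; MC(q_m) = 26.6 + 0.375·42.8571 = 42.6714.
Competitive q* = 69.2308, so Δq = 26.3737; wedge = 68.3857 − 42.6714 = 25.7143.
Deadweight loss = ½ × 26.3737 × 25.7143 = $339.09 thousand.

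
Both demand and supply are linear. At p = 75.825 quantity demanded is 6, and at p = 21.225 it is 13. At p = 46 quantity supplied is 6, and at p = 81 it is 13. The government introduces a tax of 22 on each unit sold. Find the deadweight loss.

18.91

Demand slope = (21.225 − 75.825)/(13 − 6) = −7.8, so p = 122.625 − 7.8q.
Supply slope = (81 − 46)/(13 − 6) = 5, so p = 16 + 5q.
Competitive equilibrium: 122.625 − 7.8q = 16 + 5q → q* = 8.3301, p* = 57.6504.
With the tax, the buyer price exceeds the seller price by 22: (122.625 − 7.8q) − (16 + 5q) = 22 → q' = 6.6113.
Δq = 8.3301 − 6.6113 = 1.7188; the wedge equals the tax, 22.
Deadweight loss = ½ × 1.7188 × 22 = 18.91.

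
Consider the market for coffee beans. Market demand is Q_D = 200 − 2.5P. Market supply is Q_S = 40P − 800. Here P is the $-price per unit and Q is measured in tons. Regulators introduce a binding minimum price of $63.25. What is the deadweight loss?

$2095.42

In inverse form: demand P = 80 − 0.4Q, supply P = 20 + 0.025Q.
Competitive equilibrium: 80 − 0.4Q = 20 + 0.025Q → Q* = 141.1765, P* = 23.5294.
At the floor P = 63.25, quantity demanded = (80 − 63.25)/0.4 = 41.875.
Sellers' marginal cost at Q' = 41.875: 20 + 0.025·41.875 = 21.0469.
ΔQ = 141.1765 − 41.875 = 99.3015; wedge = 63.25 − 21.0469 = 42.2031.
DWL = ½ × 99.3015 × 42.2031 = $2095.42.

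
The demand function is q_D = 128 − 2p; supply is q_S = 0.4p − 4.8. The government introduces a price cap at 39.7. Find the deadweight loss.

In inverse form: demand p = 64 − 0.5q, supply p = 12 + 2.5q.
Competitive equilibrium: 64 − 0.5q = 12 + 2.5q → q* = 17.3333, p* = 55.3333.
At the ceiling p = 39.7, quantity supplied = (39.7 − 12)/2.5 = 11.08.
Willingness to pay at q' = 11.08: 64 − 0.5·11.08 = 58.46.
Δq = 17.3333 − 11.08 = 6.2533; wedge = 58.46 − 39.7 = 18.76.
The triangle = ½ × 6.2533 × 18.76 = 58.66.

58.66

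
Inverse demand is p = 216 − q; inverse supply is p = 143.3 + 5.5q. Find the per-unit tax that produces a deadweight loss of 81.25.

32.5

Competitive equilibrium: 216 − q = 143.3 + 5.5q → q* = 11.1846, p* = 204.8154.
A tax t gives Δq = t/6.5 and wedge t, so DWL = t²/13.
t²/13 = 81.25 → t² = 1056.25 → t = 32.5.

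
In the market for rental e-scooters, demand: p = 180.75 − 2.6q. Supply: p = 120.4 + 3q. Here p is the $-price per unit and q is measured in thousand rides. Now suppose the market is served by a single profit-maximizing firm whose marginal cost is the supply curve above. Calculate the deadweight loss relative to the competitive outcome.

Competitive equilibrium: 180.75 − 2.6q = 120.4 + 3q → q* = 10.7768, p* = 152.7304.
Marginal revenue: MR = 180.75 − 5.2q. Set MR = MC: 180.75 − 5.2q = 120.4 + 3q → q_m = 7.3598.
Price p_m = 180.75 − 2.6·7.3598 = 161.6145; MC(q_m) = 120.4 + 3·7.3598 = 142.4794.
Competitive q* = 10.7768, so Δq = 3.417; wedge = 161.6145 − 142.4794 = 19.1351.
The triangle = ½ × 3.417 × 19.1351 = $32.69 thousand.

$32.69 thousand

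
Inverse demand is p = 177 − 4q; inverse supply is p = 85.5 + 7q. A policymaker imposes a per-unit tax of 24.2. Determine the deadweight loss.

26.62

Competitive equilibrium: 177 − 4q = 85.5 + 7q → q* = 8.3182, p* = 143.7273.
With the tax, the buyer price exceeds the seller price by 24.2: (177 − 4q) − (85.5 + 7q) = 24.2 → q' = 6.1182.
Δq = 8.3182 − 6.1182 = 2.2; the wedge equals the tax, 24.2.
DWL = ½ × 2.2 × 24.2 = 26.62.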